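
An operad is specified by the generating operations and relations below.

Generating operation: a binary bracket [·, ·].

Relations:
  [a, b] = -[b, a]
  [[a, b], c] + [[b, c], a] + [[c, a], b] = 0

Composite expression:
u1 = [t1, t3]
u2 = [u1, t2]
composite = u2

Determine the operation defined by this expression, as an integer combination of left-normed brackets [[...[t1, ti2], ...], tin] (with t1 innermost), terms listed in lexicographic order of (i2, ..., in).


Left-normed coefficients sit on the t1-initial expansion words.
Composite bracket: [[t1, t3], t2]
Each bracket splits as ab - ba, giving 4 signed words (2^2 = 4).
Only words starting with t1 matter:
  word t1t3t2 has sign +1, contributing +[[t1, t3], t2]

[[t1, t3], t2]


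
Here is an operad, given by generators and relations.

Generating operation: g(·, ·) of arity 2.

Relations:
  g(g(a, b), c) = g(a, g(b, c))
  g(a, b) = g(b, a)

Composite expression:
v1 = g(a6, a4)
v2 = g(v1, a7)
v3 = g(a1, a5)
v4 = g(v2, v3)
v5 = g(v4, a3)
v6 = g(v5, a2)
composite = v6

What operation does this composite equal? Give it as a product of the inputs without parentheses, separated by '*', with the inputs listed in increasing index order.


a1 * a2 * a3 * a4 * a5 * a6 * a7


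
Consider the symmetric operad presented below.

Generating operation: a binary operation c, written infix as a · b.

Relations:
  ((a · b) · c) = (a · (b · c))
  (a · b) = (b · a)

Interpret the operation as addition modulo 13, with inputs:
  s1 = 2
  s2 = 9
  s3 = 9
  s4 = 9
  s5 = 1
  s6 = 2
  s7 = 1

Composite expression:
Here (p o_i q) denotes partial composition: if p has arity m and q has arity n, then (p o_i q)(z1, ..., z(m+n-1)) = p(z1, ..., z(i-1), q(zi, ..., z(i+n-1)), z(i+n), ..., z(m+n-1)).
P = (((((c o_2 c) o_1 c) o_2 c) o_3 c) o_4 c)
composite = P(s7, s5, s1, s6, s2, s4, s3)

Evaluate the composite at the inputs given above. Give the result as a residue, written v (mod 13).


7 (mod 13)

(s6 · s2) = 11
(s1 · (s6 · s2)) = 0
(s5 · (s1 · (s6 · s2))) = 1
(s7 · (s5 · (s1 · (s6 · s2)))) = 2
(s4 · s3) = 5
((s7 · (s5 · (s1 · (s6 · s2)))) · (s4 · s3)) = 7


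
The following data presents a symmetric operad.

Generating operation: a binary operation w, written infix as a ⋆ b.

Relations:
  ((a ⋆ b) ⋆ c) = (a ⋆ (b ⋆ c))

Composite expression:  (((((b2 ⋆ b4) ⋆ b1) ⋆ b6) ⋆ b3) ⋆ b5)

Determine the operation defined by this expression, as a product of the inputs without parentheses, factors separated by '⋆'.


Associativity of w dissolves the nesting; only the b-input order survives.
(b2 ⋆ b4) spells out as b2 ⋆ b4
((b2 ⋆ b4) ⋆ b1) spells out as b2 ⋆ b4 ⋆ b1
(((b2 ⋆ b4) ⋆ b1) ⋆ b6) spells out as b2 ⋆ b4 ⋆ b1 ⋆ b6
((((b2 ⋆ b4) ⋆ b1) ⋆ b6) ⋆ b3) spells out as b2 ⋆ b4 ⋆ b1 ⋆ b6 ⋆ b3
(((((b2 ⋆ b4) ⋆ b1) ⋆ b6) ⋆ b3) ⋆ b5) spells out as b2 ⋆ b4 ⋆ b1 ⋆ b6 ⋆ b3 ⋆ b5

b2 ⋆ b4 ⋆ b1 ⋆ b6 ⋆ b3 ⋆ b5


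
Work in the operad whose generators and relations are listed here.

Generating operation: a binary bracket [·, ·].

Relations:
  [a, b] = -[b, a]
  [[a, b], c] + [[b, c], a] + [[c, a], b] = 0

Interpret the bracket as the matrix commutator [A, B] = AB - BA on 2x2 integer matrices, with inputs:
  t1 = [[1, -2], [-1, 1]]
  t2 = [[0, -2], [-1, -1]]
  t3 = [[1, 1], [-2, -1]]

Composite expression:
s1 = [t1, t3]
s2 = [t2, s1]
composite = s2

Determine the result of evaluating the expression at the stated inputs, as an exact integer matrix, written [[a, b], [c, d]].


[[8, 24], [-8, -8]]

[t1, t3] = [[5, 4], [-2, -5]]
[t2, [t1, t3]] = [[8, 24], [-8, -8]]


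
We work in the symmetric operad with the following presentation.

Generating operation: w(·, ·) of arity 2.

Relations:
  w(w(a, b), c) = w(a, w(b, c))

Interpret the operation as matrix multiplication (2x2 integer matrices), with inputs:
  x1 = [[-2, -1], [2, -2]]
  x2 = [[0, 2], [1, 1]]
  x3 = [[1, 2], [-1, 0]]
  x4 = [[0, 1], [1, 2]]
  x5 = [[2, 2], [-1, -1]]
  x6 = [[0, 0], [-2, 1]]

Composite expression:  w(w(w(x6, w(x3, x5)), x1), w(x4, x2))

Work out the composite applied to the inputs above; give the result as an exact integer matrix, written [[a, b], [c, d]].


[[0, 0], [12, 24]]

w(x3, x5) = [[0, 0], [-2, -2]]
w(x6, w(x3, x5)) = [[0, 0], [-2, -2]]
w(w(x6, w(x3, x5)), x1) = [[0, 0], [0, 6]]
w(x4, x2) = [[1, 1], [2, 4]]
w(w(w(x6, w(x3, x5)), x1), w(x4, x2)) = [[0, 0], [12, 24]]


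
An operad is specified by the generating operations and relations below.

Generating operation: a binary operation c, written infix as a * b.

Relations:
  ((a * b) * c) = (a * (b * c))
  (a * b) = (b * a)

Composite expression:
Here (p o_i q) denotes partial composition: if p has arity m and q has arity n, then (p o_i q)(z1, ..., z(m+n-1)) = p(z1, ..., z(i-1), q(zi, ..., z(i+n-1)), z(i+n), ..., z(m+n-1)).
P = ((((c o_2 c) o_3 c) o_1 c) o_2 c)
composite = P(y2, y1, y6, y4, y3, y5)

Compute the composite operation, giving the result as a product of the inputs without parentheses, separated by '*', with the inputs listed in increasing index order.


Key point: c commutes, so take the y-inputs in any fixed order.
(y1 * y6) flattens to y1 * y6
(y2 * (y1 * y6)) flattens to y2 * y1 * y6
(y3 * y5) flattens to y3 * y5
(y4 * (y3 * y5)) flattens to y4 * y3 * y5
((y2 * (y1 * y6)) * (y4 * (y3 * y5))) flattens to y2 * y1 * y6 * y4 * y3 * y5
sorting the factors by input index: y1 * y2 * y3 * y4 * y5 * y6

y1 * y2 * y3 * y4 * y5 * y6


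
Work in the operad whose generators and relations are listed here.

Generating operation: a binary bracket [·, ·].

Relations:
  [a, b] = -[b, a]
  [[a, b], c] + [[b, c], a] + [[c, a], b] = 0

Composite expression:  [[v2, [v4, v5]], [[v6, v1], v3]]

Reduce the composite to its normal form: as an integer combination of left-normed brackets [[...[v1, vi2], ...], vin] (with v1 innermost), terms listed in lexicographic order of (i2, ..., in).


[[[[[v1, v6], v3], v2], v4], v5] - [[[[[v1, v6], v3], v2], v5], v4] - [[[[[v1, v6], v3], v4], v5], v2] + [[[[[v1, v6], v3], v5], v4], v2]

Skip Jacobi rewriting: expand, keep v1-initial words, read off terms.
Composite bracket: [[v2, [v4, v5]], [[v6, v1], v3]]
Full expansion: 32 signed words from ab - ba (2^5 = 32).
Coefficients come from the v1-initial words:
  the word v1v6v3v2v4v5 carries sign +1 and contributes +[[[[[v1, v6], v3], v2], v4], v5]
  the word v1v6v3v2v5v4 carries sign -1 and contributes -[[[[[v1, v6], v3], v2], v5], v4]
  the word v1v6v3v4v5v2 carries sign -1 and contributes -[[[[[v1, v6], v3], v4], v5], v2]
  the word v1v6v3v5v4v2 carries sign +1 and contributes +[[[[[v1, v6], v3], v5], v4], v2]


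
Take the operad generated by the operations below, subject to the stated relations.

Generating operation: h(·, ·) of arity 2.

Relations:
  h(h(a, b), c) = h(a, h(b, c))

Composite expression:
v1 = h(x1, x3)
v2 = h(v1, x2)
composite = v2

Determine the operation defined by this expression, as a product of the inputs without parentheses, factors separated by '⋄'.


Key point: h is associative — brackets drop, the x-order remains.
h(x1, x3) flattens to x1 ⋄ x3
h(h(x1, x3), x2) flattens to x1 ⋄ x3 ⋄ x2

x1 ⋄ x3 ⋄ x2


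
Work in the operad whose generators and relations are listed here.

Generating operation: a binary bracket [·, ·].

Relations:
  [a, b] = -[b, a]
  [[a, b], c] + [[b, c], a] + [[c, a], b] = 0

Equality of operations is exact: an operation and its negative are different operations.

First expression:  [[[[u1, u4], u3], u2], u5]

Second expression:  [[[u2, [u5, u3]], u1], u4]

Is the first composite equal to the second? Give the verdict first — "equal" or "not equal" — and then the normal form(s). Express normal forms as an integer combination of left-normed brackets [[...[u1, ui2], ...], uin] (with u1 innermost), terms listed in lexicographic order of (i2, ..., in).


not equal; first: [[[[u1, u4], u3], u2], u5]; second: [[[[u1, u2], u3], u5], u4] - [[[[u1, u2], u5], u3], u4] - [[[[u1, u3], u5], u2], u4] + [[[[u1, u5], u3], u2], u4]

The first expression reduces to [[[[u1, u4], u3], u2], u5]
The second expression reduces to [[[[u1, u2], u3], u5], u4] - [[[[u1, u2], u5], u3], u4] - [[[[u1, u3], u5], u2], u4] + [[[[u1, u5], u3], u2], u4]
The forms do not match — not equal.


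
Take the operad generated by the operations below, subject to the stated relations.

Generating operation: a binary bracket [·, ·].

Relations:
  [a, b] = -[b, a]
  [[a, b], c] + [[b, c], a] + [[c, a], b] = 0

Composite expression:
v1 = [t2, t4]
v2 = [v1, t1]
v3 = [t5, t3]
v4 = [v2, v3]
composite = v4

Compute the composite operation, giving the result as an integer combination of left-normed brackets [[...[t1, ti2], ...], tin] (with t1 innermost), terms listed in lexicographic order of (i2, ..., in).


[[[[t1, t2], t4], t3], t5] - [[[[t1, t2], t4], t5], t3] - [[[[t1, t4], t2], t3], t5] + [[[[t1, t4], t2], t5], t3]


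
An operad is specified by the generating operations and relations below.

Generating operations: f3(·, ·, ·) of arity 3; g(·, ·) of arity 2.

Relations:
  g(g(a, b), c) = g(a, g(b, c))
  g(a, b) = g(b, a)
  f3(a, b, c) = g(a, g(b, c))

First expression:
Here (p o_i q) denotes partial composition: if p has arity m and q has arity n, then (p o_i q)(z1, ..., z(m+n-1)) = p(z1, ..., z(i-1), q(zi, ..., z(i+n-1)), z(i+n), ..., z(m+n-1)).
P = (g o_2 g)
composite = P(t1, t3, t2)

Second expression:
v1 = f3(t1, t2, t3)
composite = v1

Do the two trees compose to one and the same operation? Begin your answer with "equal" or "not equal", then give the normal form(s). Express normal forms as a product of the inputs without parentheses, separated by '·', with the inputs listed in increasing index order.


Normal form of the first expression: t1 · t2 · t3
Normal form of the second expression: t1 · t2 · t3
The normal forms match — equal.

equal; both compose to t1 · t2 · t3


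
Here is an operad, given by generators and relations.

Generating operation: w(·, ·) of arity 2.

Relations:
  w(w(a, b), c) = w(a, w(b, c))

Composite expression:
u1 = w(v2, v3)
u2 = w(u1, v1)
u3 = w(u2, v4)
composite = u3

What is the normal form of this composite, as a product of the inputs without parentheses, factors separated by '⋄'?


v2 ⋄ v3 ⋄ v1 ⋄ v4


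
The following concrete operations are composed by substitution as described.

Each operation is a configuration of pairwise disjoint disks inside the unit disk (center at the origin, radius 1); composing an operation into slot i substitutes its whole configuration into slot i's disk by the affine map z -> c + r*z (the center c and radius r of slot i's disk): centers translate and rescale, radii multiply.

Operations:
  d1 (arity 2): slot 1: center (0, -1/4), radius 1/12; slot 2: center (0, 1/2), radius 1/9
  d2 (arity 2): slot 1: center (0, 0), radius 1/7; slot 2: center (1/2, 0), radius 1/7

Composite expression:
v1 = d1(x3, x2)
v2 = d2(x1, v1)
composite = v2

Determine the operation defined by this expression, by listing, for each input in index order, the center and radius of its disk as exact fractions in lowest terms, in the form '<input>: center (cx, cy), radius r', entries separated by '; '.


Only the slot chain above each x matters under d2; compose those maps.
input x1: applying the 1 nested substitution gives center (0, 0), radius 1/7
input x3: applying the 2 nested substitutions gives center (1/2, -1/28), radius 1/84
input x2: applying the 2 nested substitutions gives center (1/2, 1/14), radius 1/63

x1: center (0, 0), radius 1/7; x2: center (1/2, 1/14), radius 1/63; x3: center (1/2, -1/28), radius 1/84


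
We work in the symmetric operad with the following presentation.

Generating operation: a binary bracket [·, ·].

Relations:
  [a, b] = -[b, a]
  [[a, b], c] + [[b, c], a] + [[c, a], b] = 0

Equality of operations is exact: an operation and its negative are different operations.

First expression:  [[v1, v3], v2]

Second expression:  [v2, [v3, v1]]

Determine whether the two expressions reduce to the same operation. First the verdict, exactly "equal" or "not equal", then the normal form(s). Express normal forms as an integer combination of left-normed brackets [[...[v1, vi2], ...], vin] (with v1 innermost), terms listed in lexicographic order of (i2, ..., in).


equal; the common form is [[v1, v3], v2]

Reducing the first expression gives [[v1, v3], v2]
Reducing the second expression gives [[v1, v3], v2]
Same normal form: equal.


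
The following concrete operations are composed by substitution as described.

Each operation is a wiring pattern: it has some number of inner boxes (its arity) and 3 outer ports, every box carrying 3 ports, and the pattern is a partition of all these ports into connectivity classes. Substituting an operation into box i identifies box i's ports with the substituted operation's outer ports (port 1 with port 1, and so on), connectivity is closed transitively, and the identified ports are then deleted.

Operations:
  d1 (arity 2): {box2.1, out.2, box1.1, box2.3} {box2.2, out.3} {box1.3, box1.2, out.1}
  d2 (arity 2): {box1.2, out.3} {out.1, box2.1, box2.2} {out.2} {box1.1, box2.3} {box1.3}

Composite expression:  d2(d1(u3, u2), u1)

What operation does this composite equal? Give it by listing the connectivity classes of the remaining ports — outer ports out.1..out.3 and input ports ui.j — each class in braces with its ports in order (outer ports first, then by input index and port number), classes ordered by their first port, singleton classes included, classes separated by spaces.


{out.1, u1.1, u1.2} {out.2} {out.3, u2.1, u2.3, u3.1} {u1.3, u3.2, u3.3} {u2.2}

Connectivity passes through glued d2-boundaries; trace each wire chain.
through d1, on inputs (u3, u2): {out.1, u3.2, u3.3} {out.2, u2.1, u2.3, u3.1} {out.3, u2.2} (out.j = stage outer ports)
through d2, on inputs (u3, u2, u1): {out.1, u1.1, u1.2} {out.2} {out.3, u2.1, u2.3, u3.1} {u1.3, u3.2, u3.3} {u2.2} (out.j = stage outer ports)


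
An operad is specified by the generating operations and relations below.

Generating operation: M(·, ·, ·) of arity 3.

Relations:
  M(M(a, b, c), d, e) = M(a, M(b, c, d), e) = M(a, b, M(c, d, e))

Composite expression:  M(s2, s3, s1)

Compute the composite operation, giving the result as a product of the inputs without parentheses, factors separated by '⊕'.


Every regrouping of M is equal, so read the s-inputs in written order.
M(s2, s3, s1) reduces to s2 ⊕ s3 ⊕ s1

s2 ⊕ s3 ⊕ s1


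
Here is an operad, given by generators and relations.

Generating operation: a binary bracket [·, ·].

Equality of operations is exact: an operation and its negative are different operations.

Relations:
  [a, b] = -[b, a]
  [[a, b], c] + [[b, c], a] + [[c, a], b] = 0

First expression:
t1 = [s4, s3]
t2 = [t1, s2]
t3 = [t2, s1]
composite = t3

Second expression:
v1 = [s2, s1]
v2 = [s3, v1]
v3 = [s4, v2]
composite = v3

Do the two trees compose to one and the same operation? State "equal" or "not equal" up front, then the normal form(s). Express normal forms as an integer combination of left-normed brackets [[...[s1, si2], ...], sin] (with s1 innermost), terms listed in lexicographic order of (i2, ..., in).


not equal: they reduce to -[[[s1, s2], s3], s4] + [[[s1, s2], s4], s3] + [[[s1, s3], s4], s2] - [[[s1, s4], s3], s2] and -[[[s1, s2], s3], s4]

In normal form, the first expression is -[[[s1, s2], s3], s4] + [[[s1, s2], s4], s3] + [[[s1, s3], s4], s2] - [[[s1, s4], s3], s2]
In normal form, the second expression is -[[[s1, s2], s3], s4]
They disagree, so not equal.


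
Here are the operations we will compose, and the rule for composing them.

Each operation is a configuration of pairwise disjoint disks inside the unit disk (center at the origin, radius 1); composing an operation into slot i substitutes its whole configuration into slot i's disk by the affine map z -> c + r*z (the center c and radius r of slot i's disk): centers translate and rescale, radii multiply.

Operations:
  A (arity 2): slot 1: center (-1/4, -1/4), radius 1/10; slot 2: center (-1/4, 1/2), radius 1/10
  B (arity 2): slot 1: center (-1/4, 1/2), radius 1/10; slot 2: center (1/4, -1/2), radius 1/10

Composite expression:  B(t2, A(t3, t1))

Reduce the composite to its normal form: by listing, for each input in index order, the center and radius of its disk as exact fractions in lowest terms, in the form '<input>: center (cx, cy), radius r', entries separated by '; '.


t1: center (9/40, -9/20), radius 1/100; t2: center (-1/4, 1/2), radius 1/10; t3: center (9/40, -21/40), radius 1/100

Follow each t-input down from B: c' goes to c + r*c', radius to r*r'.
t2: after 1 affine step, its disk has center (-1/4, 1/2), radius 1/10
t3: after 2 affine steps, its disk has center (9/40, -21/40), radius 1/100
t1: after 2 affine steps, its disk has center (9/40, -9/20), radius 1/100


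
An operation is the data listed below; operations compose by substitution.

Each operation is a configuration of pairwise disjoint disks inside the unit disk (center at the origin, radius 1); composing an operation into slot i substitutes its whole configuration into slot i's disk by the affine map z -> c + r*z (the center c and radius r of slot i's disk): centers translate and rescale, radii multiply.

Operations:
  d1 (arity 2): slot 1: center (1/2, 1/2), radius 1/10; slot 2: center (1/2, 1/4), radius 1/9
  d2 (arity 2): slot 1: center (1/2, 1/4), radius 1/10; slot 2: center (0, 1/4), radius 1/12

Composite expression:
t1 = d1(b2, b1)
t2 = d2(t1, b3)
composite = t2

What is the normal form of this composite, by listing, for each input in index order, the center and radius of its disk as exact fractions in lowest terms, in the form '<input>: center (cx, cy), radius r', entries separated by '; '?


b1: center (11/20, 11/40), radius 1/90; b2: center (11/20, 3/10), radius 1/100; b3: center (0, 1/4), radius 1/12

Each b-disk chains the slot maps above it in d2; radii multiply.
tracing b2 down its 2-map path: center (11/20, 3/10), radius 1/100
tracing b1 down its 2-map path: center (11/20, 11/40), radius 1/90
tracing b3 down its 1-map path: center (0, 1/4), radius 1/12


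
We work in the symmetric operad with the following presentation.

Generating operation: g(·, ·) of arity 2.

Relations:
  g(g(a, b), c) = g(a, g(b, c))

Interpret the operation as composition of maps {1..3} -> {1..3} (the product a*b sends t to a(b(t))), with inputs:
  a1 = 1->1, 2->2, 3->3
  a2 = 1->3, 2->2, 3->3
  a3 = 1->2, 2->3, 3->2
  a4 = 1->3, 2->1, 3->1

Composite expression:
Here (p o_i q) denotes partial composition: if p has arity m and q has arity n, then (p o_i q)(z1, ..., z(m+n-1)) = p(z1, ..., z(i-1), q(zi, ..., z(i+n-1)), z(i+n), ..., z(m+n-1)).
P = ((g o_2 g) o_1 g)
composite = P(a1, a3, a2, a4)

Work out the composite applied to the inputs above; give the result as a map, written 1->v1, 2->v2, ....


g(a1, a3) = 1->2, 2->3, 3->2
g(a2, a4) = 1->3, 2->3, 3->3
g(g(a1, a3), g(a2, a4)) = 1->2, 2->2, 3->2

1->2, 2->2, 3->2


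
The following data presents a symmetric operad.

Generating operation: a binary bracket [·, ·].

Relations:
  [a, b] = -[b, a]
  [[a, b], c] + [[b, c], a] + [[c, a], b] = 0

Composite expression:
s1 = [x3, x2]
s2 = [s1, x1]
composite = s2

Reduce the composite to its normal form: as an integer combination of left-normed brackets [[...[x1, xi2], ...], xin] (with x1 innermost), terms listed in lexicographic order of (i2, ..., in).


[[x1, x2], x3] - [[x1, x3], x2]


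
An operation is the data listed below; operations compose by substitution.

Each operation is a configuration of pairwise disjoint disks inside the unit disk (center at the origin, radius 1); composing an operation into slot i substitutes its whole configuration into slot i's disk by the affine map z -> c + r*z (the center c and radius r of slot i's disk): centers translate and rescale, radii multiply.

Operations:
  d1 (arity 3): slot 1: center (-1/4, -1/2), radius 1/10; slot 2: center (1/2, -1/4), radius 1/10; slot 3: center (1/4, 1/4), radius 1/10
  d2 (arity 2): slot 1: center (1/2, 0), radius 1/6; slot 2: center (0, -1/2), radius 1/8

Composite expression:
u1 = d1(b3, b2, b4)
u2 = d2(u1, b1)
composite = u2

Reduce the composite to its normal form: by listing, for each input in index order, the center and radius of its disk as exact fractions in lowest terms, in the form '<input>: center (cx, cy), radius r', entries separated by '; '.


b1: center (0, -1/2), radius 1/8; b2: center (7/12, -1/24), radius 1/60; b3: center (11/24, -1/12), radius 1/60; b4: center (13/24, 1/24), radius 1/60


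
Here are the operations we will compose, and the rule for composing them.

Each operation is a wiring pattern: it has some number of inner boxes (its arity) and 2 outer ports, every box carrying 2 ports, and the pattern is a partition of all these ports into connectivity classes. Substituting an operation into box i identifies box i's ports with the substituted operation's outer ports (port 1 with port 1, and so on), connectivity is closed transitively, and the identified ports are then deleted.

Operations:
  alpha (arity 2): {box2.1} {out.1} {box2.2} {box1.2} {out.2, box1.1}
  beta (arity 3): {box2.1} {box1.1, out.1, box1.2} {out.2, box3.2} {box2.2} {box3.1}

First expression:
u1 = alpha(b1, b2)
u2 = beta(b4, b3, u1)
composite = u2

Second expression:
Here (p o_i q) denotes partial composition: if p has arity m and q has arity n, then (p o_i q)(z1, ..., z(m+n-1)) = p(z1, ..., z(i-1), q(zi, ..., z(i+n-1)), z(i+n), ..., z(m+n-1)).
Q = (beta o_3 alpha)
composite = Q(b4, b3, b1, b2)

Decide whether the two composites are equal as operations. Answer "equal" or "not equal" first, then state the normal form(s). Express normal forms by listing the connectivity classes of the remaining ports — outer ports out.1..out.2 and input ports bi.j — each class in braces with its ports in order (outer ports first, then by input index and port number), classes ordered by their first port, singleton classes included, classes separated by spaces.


equal — both sides give {out.1, b4.1, b4.2} {out.2, b1.1} {b1.2} {b2.1} {b2.2} {b3.1} {b3.2}

Normal form of the first expression: {out.1, b4.1, b4.2} {out.2, b1.1} {b1.2} {b2.1} {b2.2} {b3.1} {b3.2}
Normal form of the second expression: {out.1, b4.1, b4.2} {out.2, b1.1} {b1.2} {b2.1} {b2.2} {b3.1} {b3.2}
Identical normal forms: equal.


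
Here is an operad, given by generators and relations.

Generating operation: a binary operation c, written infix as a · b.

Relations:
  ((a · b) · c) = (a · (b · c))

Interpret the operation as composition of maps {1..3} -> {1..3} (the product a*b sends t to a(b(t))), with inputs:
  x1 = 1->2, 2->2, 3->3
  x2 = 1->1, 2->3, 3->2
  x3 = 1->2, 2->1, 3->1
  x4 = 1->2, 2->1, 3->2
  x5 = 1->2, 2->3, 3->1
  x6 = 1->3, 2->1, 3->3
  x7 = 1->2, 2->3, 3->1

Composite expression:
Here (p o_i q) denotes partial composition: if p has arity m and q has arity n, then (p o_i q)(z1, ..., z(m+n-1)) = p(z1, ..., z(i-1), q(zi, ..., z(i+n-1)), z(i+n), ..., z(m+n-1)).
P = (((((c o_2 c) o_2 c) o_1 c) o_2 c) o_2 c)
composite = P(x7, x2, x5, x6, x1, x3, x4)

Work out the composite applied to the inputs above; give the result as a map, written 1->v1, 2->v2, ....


1->1, 2->1, 3->1

(x2 · x5) = 1->3, 2->2, 3->1
((x2 · x5) · x6) = 1->1, 2->3, 3->1
(x7 · ((x2 · x5) · x6)) = 1->2, 2->1, 3->2
(x1 · x3) = 1->2, 2->2, 3->2
((x1 · x3) · x4) = 1->2, 2->2, 3->2
((x7 · ((x2 · x5) · x6)) · ((x1 · x3) · x4)) = 1->1, 2->1, 3->1


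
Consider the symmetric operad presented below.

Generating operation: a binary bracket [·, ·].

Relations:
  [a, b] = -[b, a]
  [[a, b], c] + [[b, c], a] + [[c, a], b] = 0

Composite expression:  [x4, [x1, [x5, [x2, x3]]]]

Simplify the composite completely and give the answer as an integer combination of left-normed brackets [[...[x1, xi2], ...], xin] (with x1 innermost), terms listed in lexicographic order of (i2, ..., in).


[[[[x1, x2], x3], x5], x4] - [[[[x1, x3], x2], x5], x4] - [[[[x1, x5], x2], x3], x4] + [[[[x1, x5], x3], x2], x4]

Left-normed coefficients sit on the x1-initial expansion words.
Composite bracket: [x4, [x1, [x5, [x2, x3]]]]
Expanding via [a, b] = ab - ba: 16 signed words (2^4 = 16).
Words beginning with x1 determine it all:
  sign of x1x2x3x5x4 is +1, so it contributes +[[[[x1, x2], x3], x5], x4]
  sign of x1x3x2x5x4 is -1, so it contributes -[[[[x1, x3], x2], x5], x4]
  sign of x1x5x2x3x4 is -1, so it contributes -[[[[x1, x5], x2], x3], x4]
  sign of x1x5x3x2x4 is +1, so it contributes +[[[[x1, x5], x3], x2], x4]


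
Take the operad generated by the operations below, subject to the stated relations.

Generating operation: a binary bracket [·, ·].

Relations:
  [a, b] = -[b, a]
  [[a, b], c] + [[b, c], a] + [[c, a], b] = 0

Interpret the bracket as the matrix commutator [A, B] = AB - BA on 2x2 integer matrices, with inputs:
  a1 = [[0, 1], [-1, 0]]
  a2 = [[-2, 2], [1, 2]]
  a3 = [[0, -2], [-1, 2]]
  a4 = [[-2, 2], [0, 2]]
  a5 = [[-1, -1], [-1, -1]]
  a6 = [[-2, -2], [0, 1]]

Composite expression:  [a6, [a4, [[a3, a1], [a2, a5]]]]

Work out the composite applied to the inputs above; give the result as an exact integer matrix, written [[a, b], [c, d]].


[[-224, 656], [336, 224]]

[a3, a1] = [[3, -2], [-2, -3]]
[a2, a5] = [[-1, 4], [-4, 1]]
[[a3, a1], [a2, a5]] = [[16, 20], [28, -16]]
[a4, [[a3, a1], [a2, a5]]] = [[56, -144], [112, -56]]
[a6, [a4, [[a3, a1], [a2, a5]]]] = [[-224, 656], [336, 224]]


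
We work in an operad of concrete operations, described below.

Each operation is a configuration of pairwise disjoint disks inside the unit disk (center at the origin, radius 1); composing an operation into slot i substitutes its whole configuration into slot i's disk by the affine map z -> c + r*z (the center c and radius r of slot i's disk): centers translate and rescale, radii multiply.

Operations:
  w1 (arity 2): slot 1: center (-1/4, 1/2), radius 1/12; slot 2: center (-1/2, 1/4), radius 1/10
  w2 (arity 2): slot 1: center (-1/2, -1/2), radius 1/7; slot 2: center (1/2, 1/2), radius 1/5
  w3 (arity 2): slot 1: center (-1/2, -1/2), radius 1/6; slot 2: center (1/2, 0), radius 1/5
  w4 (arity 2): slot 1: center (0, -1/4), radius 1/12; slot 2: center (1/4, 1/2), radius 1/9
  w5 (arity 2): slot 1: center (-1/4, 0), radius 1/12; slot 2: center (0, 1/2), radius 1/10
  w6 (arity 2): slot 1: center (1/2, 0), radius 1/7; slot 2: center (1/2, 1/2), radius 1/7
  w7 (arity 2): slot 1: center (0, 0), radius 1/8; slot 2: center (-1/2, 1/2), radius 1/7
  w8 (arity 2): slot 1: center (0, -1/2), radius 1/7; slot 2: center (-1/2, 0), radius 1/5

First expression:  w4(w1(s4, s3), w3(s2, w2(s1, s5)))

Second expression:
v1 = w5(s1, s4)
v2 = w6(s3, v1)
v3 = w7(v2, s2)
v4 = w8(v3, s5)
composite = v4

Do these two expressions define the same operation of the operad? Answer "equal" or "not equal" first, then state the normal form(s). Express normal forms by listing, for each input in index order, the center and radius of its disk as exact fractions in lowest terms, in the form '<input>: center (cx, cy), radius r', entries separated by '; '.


not equal; first: s1: center (53/180, 22/45), radius 1/315; s2: center (7/36, 4/9), radius 1/54; s3: center (-1/24, -11/48), radius 1/120; s4: center (-1/48, -5/24), radius 1/144; s5: center (19/60, 23/45), radius 1/225; second: s1: center (13/1568, -55/112), radius 1/4704; s2: center (-1/14, -3/7), radius 1/49; s3: center (1/112, -1/2), radius 1/392; s4: center (1/112, -24/49), radius 1/3920; s5: center (-1/2, 0), radius 1/5

In normal form, the first expression is s1: center (53/180, 22/45), radius 1/315; s2: center (7/36, 4/9), radius 1/54; s3: center (-1/24, -11/48), radius 1/120; s4: center (-1/48, -5/24), radius 1/144; s5: center (19/60, 23/45), radius 1/225
In normal form, the second expression is s1: center (13/1568, -55/112), radius 1/4704; s2: center (-1/14, -3/7), radius 1/49; s3: center (1/112, -1/2), radius 1/392; s4: center (1/112, -24/49), radius 1/3920; s5: center (-1/2, 0), radius 1/5
No match — not equal.


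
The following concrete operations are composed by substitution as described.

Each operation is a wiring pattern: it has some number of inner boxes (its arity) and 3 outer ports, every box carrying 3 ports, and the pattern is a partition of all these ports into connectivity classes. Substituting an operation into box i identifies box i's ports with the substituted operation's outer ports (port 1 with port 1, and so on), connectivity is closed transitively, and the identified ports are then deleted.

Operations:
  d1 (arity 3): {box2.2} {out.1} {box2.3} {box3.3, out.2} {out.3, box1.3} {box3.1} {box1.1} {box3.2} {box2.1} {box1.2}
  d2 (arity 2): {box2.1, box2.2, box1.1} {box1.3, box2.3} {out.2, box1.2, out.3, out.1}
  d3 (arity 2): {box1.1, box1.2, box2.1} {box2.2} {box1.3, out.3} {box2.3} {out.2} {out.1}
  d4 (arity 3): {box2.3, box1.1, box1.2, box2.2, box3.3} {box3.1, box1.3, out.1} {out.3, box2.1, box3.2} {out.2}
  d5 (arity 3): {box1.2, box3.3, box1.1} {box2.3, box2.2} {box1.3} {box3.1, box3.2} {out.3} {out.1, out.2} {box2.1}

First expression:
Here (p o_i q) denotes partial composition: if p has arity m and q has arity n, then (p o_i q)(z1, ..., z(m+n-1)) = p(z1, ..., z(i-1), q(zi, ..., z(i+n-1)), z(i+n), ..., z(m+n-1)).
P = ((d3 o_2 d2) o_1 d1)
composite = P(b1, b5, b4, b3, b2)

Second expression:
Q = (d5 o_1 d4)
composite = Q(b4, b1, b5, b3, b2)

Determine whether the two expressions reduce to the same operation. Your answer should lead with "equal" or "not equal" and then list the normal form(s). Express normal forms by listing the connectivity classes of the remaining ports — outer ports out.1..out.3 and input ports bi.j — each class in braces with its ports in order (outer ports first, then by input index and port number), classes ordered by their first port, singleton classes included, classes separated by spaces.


not equal; the first gives {out.1} {out.2} {out.3, b1.3} {b1.1} {b1.2} {b2.1, b2.2, b3.1} {b2.3, b3.3} {b3.2, b4.3} {b4.1} {b4.2} {b5.1} {b5.2} {b5.3} and the second {out.1, out.2} {out.3} {b1.1, b5.2} {b1.2, b1.3, b4.1, b4.2, b5.3} {b2.1, b2.2} {b2.3, b4.3, b5.1} {b3.1} {b3.2, b3.3}


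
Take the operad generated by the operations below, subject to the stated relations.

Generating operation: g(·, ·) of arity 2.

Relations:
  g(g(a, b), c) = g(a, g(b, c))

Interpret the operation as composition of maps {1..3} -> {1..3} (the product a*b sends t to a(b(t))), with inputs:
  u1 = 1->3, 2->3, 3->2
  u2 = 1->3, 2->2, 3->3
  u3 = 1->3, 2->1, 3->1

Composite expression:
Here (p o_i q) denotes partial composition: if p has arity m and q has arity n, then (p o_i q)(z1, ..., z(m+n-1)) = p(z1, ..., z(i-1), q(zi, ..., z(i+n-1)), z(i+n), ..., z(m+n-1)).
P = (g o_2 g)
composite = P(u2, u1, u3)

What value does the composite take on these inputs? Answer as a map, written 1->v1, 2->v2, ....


1->2, 2->3, 3->3

g(u1, u3) = 1->2, 2->3, 3->3
g(u2, g(u1, u3)) = 1->2, 2->3, 3->3


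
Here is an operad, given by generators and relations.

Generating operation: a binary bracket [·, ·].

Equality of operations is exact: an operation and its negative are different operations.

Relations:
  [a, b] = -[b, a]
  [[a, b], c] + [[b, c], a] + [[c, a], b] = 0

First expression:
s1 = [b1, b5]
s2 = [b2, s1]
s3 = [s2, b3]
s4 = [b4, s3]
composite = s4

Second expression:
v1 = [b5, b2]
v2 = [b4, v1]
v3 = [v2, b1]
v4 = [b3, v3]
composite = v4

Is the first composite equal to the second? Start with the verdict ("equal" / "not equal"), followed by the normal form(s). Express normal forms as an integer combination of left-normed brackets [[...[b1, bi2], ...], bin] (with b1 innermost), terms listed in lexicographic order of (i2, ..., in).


not equal; first: [[[[b1, b5], b2], b3], b4]; second: [[[[b1, b2], b5], b4], b3] - [[[[b1, b4], b2], b5], b3] + [[[[b1, b4], b5], b2], b3] - [[[[b1, b5], b2], b4], b3]

Normal form of the first expression: [[[[b1, b5], b2], b3], b4]
Normal form of the second expression: [[[[b1, b2], b5], b4], b3] - [[[[b1, b4], b2], b5], b3] + [[[[b1, b4], b5], b2], b3] - [[[[b1, b5], b2], b4], b3]
No match — not equal.


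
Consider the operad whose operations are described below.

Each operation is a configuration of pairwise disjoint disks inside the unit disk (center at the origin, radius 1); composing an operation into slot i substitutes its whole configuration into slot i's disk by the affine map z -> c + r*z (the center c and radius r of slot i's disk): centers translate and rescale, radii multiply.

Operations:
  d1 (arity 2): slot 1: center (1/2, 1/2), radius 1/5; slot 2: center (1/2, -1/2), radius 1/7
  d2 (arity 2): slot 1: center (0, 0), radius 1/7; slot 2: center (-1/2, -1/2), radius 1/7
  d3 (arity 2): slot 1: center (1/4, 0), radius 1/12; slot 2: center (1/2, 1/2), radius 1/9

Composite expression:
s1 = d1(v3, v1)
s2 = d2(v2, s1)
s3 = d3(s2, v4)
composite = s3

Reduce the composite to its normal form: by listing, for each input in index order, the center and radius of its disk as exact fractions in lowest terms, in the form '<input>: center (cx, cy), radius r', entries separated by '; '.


Affine substitution under d3: radii multiply and v-centers shift.
v2 passes through 2 substitutions, ending at center (1/4, 0), radius 1/84
v3 passes through 3 substitutions, ending at center (3/14, -1/28), radius 1/420
v1 passes through 3 substitutions, ending at center (3/14, -1/21), radius 1/588
v4 passes through 1 substitution, ending at center (1/2, 1/2), radius 1/9

v1: center (3/14, -1/21), radius 1/588; v2: center (1/4, 0), radius 1/84; v3: center (3/14, -1/28), radius 1/420; v4: center (1/2, 1/2), radius 1/9


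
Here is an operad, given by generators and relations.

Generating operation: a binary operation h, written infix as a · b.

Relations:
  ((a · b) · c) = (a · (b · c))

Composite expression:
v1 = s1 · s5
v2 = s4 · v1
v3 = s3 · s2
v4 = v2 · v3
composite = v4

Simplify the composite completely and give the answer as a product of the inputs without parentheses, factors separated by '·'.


s4 · s1 · s5 · s3 · s2

Under associativity of h, the answer is the s's in reading order.
(s1 · s5) linearizes to s1 · s5
(s4 · (s1 · s5)) linearizes to s4 · s1 · s5
(s3 · s2) linearizes to s3 · s2
((s4 · (s1 · s5)) · (s3 · s2)) linearizes to s4 · s1 · s5 · s3 · s2


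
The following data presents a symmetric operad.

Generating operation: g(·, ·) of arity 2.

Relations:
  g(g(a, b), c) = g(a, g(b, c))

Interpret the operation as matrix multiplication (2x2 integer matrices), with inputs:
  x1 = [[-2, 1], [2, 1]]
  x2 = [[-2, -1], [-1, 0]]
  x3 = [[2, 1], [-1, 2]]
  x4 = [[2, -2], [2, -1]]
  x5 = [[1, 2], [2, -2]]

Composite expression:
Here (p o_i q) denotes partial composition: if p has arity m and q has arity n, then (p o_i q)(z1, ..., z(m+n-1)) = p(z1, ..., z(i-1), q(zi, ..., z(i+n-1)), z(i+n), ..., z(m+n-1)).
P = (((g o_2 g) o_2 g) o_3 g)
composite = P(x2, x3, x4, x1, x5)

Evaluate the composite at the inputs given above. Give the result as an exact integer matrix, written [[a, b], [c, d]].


g(x4, x1) = [[-8, 0], [-6, 1]]
g(x3, g(x4, x1)) = [[-22, 1], [-4, 2]]
g(g(x3, g(x4, x1)), x5) = [[-20, -46], [0, -12]]
g(x2, g(g(x3, g(x4, x1)), x5)) = [[40, 104], [20, 46]]

[[40, 104], [20, 46]]


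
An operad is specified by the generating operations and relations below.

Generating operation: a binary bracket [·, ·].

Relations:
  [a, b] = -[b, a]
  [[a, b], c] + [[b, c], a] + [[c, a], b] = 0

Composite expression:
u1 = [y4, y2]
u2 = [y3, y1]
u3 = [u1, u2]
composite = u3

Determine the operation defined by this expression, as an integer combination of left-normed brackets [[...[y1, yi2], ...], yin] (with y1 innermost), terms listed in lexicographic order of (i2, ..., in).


-[[[y1, y3], y2], y4] + [[[y1, y3], y4], y2]

Skip Jacobi rewriting: expand, keep y1-initial words, read off terms.
Composite bracket: [[y4, y2], [y3, y1]]
Expanding via [a, b] = ab - ba: 8 signed words (2^3 = 8).
Keep just the words that open with y1:
  sign of y1y3y2y4 is -1, so it contributes -[[[y1, y3], y2], y4]
  sign of y1y3y4y2 is +1, so it contributes +[[[y1, y3], y4], y2]


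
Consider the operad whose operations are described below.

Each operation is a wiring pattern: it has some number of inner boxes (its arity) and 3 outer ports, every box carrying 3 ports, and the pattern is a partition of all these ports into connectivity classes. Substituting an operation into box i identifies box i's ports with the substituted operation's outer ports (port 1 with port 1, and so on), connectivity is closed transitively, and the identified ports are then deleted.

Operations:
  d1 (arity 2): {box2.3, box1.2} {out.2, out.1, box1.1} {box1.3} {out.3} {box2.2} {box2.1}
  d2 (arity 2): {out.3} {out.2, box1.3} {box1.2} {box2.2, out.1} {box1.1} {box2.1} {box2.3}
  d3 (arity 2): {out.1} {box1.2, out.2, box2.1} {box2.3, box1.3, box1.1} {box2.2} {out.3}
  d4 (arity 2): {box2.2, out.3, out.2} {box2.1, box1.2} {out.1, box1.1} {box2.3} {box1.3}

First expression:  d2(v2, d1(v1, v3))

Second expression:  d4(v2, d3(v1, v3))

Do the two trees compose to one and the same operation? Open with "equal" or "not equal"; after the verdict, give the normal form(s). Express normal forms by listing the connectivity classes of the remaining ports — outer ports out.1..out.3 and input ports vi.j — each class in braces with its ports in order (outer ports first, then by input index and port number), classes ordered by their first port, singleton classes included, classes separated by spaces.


The first expression, normalized: {out.1, v1.1} {out.2, v2.3} {out.3} {v1.2, v3.3} {v1.3} {v2.1} {v2.2} {v3.1} {v3.2}
The second expression, normalized: {out.1, v2.1} {out.2, out.3, v1.2, v3.1} {v1.1, v1.3, v3.3} {v2.2} {v2.3} {v3.2}
Distinct normal forms: not equal.

not equal; first: {out.1, v1.1} {out.2, v2.3} {out.3} {v1.2, v3.3} {v1.3} {v2.1} {v2.2} {v3.1} {v3.2}; second: {out.1, v2.1} {out.2, out.3, v1.2, v3.1} {v1.1, v1.3, v3.3} {v2.2} {v2.3} {v3.2}


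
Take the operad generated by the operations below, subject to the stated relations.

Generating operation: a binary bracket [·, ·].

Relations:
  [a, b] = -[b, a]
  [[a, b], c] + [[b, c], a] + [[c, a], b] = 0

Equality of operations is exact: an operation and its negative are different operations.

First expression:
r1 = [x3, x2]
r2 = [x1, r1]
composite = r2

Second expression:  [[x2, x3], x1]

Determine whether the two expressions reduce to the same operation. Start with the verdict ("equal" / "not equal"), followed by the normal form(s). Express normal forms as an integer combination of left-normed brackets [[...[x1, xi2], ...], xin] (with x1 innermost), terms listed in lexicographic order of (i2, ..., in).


In normal form, the first expression is -[[x1, x2], x3] + [[x1, x3], x2]
In normal form, the second expression is -[[x1, x2], x3] + [[x1, x3], x2]
Identical normal forms: equal.

equal: each reduces to -[[x1, x2], x3] + [[x1, x3], x2]


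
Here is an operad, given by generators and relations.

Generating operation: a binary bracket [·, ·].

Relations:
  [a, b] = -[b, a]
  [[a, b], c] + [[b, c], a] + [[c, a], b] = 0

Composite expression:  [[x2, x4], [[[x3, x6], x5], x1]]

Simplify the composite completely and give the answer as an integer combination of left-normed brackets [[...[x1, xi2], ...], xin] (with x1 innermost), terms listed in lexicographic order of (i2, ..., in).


[[[[[x1, x3], x6], x5], x2], x4] - [[[[[x1, x3], x6], x5], x4], x2] - [[[[[x1, x5], x3], x6], x2], x4] + [[[[[x1, x5], x3], x6], x4], x2] + [[[[[x1, x5], x6], x3], x2], x4] - [[[[[x1, x5], x6], x3], x4], x2] - [[[[[x1, x6], x3], x5], x2], x4] + [[[[[x1, x6], x3], x5], x4], x2]

In the tensor algebra, words opening x1 carry the x1-anchored form.
Composite bracket: [[x2, x4], [[[x3, x6], x5], x1]]
Full expansion: 32 signed words from ab - ba (2^5 = 32).
The x1-initial words carry the normal form:
  x1x3x6x5x2x4 (sign +1) contributes +[[[[[x1, x3], x6], x5], x2], x4]
  x1x3x6x5x4x2 (sign -1) contributes -[[[[[x1, x3], x6], x5], x4], x2]
  x1x5x3x6x2x4 (sign -1) contributes -[[[[[x1, x5], x3], x6], x2], x4]
  x1x5x3x6x4x2 (sign +1) contributes +[[[[[x1, x5], x3], x6], x4], x2]
  x1x5x6x3x2x4 (sign +1) contributes +[[[[[x1, x5], x6], x3], x2], x4]
  x1x5x6x3x4x2 (sign -1) contributes -[[[[[x1, x5], x6], x3], x4], x2]
  x1x6x3x5x2x4 (sign -1) contributes -[[[[[x1, x6], x3], x5], x2], x4]
  x1x6x3x5x4x2 (sign +1) contributes +[[[[[x1, x6], x3], x5], x4], x2]
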